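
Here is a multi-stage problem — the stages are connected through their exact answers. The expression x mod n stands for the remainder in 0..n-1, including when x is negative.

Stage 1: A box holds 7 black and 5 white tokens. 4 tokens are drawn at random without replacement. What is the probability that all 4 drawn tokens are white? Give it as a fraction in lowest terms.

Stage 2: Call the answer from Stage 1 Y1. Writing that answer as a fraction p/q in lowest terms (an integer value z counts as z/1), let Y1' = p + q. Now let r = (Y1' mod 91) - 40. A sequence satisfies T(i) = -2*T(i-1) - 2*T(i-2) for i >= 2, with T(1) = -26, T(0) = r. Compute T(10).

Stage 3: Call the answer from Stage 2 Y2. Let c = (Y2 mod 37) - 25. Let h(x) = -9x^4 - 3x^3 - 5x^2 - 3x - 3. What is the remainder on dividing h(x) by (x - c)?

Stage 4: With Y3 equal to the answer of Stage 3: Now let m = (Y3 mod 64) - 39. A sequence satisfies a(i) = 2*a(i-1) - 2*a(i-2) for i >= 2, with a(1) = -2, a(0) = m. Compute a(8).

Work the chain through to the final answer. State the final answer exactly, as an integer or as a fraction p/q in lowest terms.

Stage 1: total draws C(12,4) = 495; favorable C(5,4) = 5; P = 1/99; answer 1/99
Stage 2: Y1 = 1/99; threaded value p + q = 100; r = -31; T(2) = -2*(-26) - 2*(-31) = 114; iterating: T(2)=114, T(3)=-176, T(4)=124, T(5)=104, T(6)=-456, T(7)=704, T(8)=-496, T(9)=-416, T(10)=1824; answer 1824
Stage 3: Y2 = 1824; c = -14; remainder = value at the root: -9*(-14)^4 - 3*(-14)^3 - 5*(-14)^2 - 3*(-14)^1 - 3 = (-345744) + (8232) + (-980) + (42) + (-3) = -338453; answer -338453
Stage 4: Y3 = -338453; m = 4; a(2) = 2*(-2) - 2*(4) = -12; iterating: a(2)=-12, a(3)=-20, a(4)=-16, a(5)=8, a(6)=48, a(7)=80, a(8)=64; answer 64

64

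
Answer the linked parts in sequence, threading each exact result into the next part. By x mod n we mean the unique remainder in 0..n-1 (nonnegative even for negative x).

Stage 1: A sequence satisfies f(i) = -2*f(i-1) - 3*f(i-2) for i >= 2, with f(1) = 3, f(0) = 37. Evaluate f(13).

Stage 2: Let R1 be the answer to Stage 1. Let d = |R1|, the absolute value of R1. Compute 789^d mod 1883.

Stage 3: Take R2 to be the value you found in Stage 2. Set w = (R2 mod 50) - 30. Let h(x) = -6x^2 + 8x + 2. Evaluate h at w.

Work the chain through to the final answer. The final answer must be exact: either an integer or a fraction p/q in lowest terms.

-636

Stage 1: f(2) = -2*(3) - 3*(37) = -117; iterating: f(2)=-117, f(3)=225, f(4)=-99, f(5)=-477, f(6)=1251, f(7)=-1071, f(8)=-1611, f(9)=6435, f(10)=-8037, f(11)=-3231, f(12)=30573, f(13)=-51453; answer -51453
Stage 2: R1 = -51453; d = 51453; squarings mod 1883: 789^1=789, 789^2=1131, 789^4=604, 789^8=1397, 789^16=821, 789^32=1810, 789^64=1563, 789^128=718, 789^256=1465, 789^512=1488, 789^1024=1619, 789^2048=25, 789^4096=625, 789^8192=844, 789^16384=562, 789^32768=1383; 789^51453 = 789^1 * 789^4 * 789^8 * 789^16 * 789^32 * 789^64 * 789^128 * 789^2048 * 789^16384 * 789^32768 = 391 (mod 1883); answer 391
Stage 3: R2 = 391; w = 11; -6*(11)^2 + 8*(11)^1 + 2 = (-726) + (88) + (2) = -636; answer -636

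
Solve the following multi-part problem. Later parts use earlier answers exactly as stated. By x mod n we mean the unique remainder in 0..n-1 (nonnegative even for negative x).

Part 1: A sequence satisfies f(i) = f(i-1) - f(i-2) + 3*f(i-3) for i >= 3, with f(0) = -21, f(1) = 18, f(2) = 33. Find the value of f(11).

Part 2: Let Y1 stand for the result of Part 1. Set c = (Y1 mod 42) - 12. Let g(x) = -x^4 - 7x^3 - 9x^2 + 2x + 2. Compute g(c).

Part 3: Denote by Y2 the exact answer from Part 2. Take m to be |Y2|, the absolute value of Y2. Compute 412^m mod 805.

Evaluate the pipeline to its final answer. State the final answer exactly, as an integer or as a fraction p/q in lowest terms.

239

Part 1: f(3) = 1*(33) - 1*(18) + 3*(-21) = -48; iterating: f(3)=-48, f(4)=-27, f(5)=120, f(6)=3, f(7)=-198, f(8)=159, f(9)=366, f(10)=-387, f(11)=-276; answer -276
Part 2: Y1 = -276; c = 6; -1*(6)^4 - 7*(6)^3 - 9*(6)^2 + 2*(6)^1 + 2 = (-1296) + (-1512) + (-324) + (12) + (2) = -3118; answer -3118
Part 3: Y2 = -3118; m = 3118; squarings mod 805: 412^1=412, 412^2=694, 412^4=246, 412^8=141, 412^16=561, 412^32=771, 412^64=351, 412^128=36, 412^256=491, 412^512=386, 412^1024=71, 412^2048=211; 412^3118 = 412^2 * 412^4 * 412^8 * 412^32 * 412^1024 * 412^2048 = 239 (mod 805); answer 239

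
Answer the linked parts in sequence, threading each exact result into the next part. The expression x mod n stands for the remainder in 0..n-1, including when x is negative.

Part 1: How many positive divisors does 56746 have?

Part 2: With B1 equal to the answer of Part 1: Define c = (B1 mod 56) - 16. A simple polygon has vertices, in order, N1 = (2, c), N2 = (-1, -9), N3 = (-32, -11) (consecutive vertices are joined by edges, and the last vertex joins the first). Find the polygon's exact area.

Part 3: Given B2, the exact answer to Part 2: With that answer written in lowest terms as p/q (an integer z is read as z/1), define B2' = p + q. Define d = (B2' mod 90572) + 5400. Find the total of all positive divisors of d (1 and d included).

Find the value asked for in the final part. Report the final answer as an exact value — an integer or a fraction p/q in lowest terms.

Part 1: 56746 = 2 * 17 * 1669; number of divisors = (1+1) * (1+1) * (1+1) = 8; answer 8
Part 2: B1 = 8; c = -8; cross terms: (2*-9 - -1*-8)=-26, (-1*-11 - -32*-9)=-277, (-32*-8 - 2*-11)=278; twice the area = |-25| = 25; area = 25/2; answer 25/2
Part 3: B2 = 25/2; threaded value p + q = 27; d = 5427; 5427 = 3^4 * 67; sigma = (1 + 3 + 9 + 27 + 81) * (1 + 67) = 121 * 68 = 8228; answer 8228

8228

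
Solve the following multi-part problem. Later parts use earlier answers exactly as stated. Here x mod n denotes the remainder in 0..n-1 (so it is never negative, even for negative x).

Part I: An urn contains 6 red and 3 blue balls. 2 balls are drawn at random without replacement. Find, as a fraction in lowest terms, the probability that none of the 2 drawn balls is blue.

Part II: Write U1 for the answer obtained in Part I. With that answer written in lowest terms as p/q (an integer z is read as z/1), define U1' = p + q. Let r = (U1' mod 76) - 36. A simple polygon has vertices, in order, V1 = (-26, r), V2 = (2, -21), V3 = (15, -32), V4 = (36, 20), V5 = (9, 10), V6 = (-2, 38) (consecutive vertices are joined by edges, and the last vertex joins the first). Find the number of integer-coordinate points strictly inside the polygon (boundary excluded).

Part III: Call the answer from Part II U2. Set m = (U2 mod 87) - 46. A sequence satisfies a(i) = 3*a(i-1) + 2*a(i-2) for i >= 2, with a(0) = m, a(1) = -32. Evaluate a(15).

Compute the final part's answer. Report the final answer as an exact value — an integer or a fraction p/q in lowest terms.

Part I: total draws C(9,2) = 36; favorable C(6,2) = 15; P = 5/12; answer 5/12
Part II: U1 = 5/12; threaded value p + q = 17; r = -19; cross terms: (-26*-21 - 2*-19)=584, (2*-32 - 15*-21)=251, (15*20 - 36*-32)=1452, (36*10 - 9*20)=180, (9*38 - -2*10)=362, (-2*-19 - -26*38)=1026; twice the area = |3855| = 3855; area = 3855/2; boundary points = 2 + 1 + 1 + 1 + 1 + 3 = 9; strictly interior points = area - boundary/2 + 1 = 1924; answer 1924
Part III: U2 = 1924; m = -36; a(2) = 3*(-32) + 2*(-36) = -168; iterating: a(2)=-168, a(3)=-568, a(4)=-2040, a(5)=-7256, a(6)=-25848, a(7)=-92056, a(8)=-327864, a(9)=-1167704, a(10)=-4158840, a(11)=-14811928, a(12)=-52753464, a(13)=-187884248, a(14)=-669159672, a(15)=-2383247512; answer -2383247512

-2383247512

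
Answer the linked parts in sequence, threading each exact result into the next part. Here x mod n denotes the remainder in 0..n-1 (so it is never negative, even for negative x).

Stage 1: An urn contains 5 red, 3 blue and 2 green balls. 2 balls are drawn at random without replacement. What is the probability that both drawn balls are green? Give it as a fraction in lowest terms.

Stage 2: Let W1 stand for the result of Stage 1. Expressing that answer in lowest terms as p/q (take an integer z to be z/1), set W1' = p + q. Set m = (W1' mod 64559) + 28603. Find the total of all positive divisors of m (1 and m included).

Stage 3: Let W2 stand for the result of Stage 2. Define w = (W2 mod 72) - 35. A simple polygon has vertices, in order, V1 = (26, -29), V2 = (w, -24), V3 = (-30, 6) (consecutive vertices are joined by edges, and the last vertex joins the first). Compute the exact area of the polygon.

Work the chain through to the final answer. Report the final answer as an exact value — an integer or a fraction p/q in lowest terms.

455/2

Stage 1: total draws C(10,2) = 45; favorable C(2,2) = 1; P = 1/45; answer 1/45
Stage 2: W1 = 1/45; threaded value p + q = 46; m = 28649; 28649 is prime, so its only divisors are 1 and 28649; sigma = 1 + 28649 = 28650; answer 28650
Stage 3: W2 = 28650; w = 31; cross terms: (26*-24 - 31*-29)=275, (31*6 - -30*-24)=-534, (-30*-29 - 26*6)=714; twice the area = |455| = 455; area = 455/2; answer 455/2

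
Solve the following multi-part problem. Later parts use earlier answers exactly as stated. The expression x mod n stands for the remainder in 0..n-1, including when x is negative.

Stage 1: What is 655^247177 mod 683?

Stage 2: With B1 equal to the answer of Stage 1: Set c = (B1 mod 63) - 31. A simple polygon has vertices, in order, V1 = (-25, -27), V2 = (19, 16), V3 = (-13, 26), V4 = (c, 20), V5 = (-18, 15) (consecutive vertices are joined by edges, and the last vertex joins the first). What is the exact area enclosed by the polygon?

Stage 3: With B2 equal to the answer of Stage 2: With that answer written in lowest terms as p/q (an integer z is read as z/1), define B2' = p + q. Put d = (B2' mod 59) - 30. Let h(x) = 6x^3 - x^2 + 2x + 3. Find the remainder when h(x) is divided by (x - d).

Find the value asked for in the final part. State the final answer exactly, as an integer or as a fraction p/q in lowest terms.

Stage 1: squarings mod 683: 655^1=655, 655^2=101, 655^4=639, 655^8=570, 655^16=475, 655^32=235, 655^64=585, 655^128=42, 655^256=398, 655^512=631, 655^1024=655, 655^2048=101, 655^4096=639, 655^8192=570, 655^16384=475, 655^32768=235, 655^65536=585, 655^131072=42; 655^247177 = 655^1 * 655^8 * 655^128 * 655^256 * 655^1024 * 655^16384 * 655^32768 * 655^65536 * 655^131072 = 30 (mod 683); answer 30
Stage 2: B1 = 30; c = -1; cross terms: (-25*16 - 19*-27)=113, (19*26 - -13*16)=702, (-13*20 - -1*26)=-234, (-1*15 - -18*20)=345, (-18*-27 - -25*15)=861; twice the area = |1787| = 1787; area = 1787/2; answer 1787/2
Stage 3: B2 = 1787/2; threaded value p + q = 1789; d = -11; remainder = value at the root: 6*(-11)^3 - 1*(-11)^2 + 2*(-11)^1 + 3 = (-7986) + (-121) + (-22) + (3) = -8126; answer -8126

-8126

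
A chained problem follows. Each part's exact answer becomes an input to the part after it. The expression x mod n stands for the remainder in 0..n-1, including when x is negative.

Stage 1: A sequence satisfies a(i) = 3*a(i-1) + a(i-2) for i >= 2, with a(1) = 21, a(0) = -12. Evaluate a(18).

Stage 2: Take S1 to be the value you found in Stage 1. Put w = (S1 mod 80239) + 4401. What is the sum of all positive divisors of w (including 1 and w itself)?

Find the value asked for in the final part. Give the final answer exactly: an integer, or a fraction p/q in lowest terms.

63030

Stage 1: a(2) = 3*(21) + 1*(-12) = 51; iterating: a(2)=51, a(3)=174, a(4)=573, a(5)=1893, a(6)=6252, a(7)=20649, a(8)=68199, a(9)=225246, a(10)=743937, a(11)=2457057, a(12)=8115108, a(13)=26802381, a(14)=88522251, a(15)=292369134, a(16)=965629653, a(17)=3189258093, a(18)=10533403932; answer 10533403932
Stage 2: S1 = 10533403932; w = 33608; 33608 = 2^3 * 4201; sigma = (1 + 2 + 4 + 8) * (1 + 4201) = 15 * 4202 = 63030; answer 63030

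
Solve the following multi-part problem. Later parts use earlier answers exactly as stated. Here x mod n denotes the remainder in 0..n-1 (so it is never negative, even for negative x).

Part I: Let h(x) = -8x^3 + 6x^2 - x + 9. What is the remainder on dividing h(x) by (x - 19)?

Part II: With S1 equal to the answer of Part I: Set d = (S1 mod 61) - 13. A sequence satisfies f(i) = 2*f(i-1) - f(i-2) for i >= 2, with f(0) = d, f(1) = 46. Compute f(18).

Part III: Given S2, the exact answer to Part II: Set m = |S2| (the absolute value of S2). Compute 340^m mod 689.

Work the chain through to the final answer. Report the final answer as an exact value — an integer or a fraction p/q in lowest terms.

Part I: remainder = value at the root: -8*(19)^3 + 6*(19)^2 - 1*(19)^1 + 9 = (-54872) + (2166) + (-19) + (9) = -52716; answer -52716
Part II: S1 = -52716; d = 36; f(2) = 2*(46) - 1*(36) = 56; iterating: f(2)=56, f(3)=66, f(4)=76, f(5)=86, f(6)=96, f(7)=106, f(8)=116, f(9)=126, f(10)=136, f(11)=146, f(12)=156, f(13)=166, f(14)=176, f(15)=186, f(16)=196, f(17)=206, f(18)=216; answer 216
Part III: S2 = 216; m = 216; squarings mod 689: 340^1=340, 340^2=537, 340^4=367, 340^8=334, 340^16=627, 340^32=399, 340^64=42, 340^128=386; 340^216 = 340^8 * 340^16 * 340^64 * 340^128 = 599 (mod 689); answer 599

599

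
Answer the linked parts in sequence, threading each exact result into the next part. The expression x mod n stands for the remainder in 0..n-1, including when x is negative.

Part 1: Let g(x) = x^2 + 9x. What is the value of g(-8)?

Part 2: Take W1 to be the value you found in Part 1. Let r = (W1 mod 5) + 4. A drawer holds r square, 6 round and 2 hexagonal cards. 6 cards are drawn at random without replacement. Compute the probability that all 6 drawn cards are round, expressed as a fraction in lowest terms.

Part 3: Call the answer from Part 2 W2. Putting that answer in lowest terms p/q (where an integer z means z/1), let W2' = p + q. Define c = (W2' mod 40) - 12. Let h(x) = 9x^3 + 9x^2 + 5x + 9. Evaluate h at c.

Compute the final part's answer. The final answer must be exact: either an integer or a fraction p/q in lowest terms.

Part 1: 1*(-8)^2 + 9*(-8)^1 = (64) + (-72) = -8; answer -8
Part 2: W1 = -8; r = 6; total draws C(14,6) = 3003; favorable C(6,6) = 1; P = 1/3003; answer 1/3003
Part 3: W2 = 1/3003; threaded value p + q = 3004; c = -8; 9*(-8)^3 + 9*(-8)^2 + 5*(-8)^1 + 9 = (-4608) + (576) + (-40) + (9) = -4063; answer -4063

-4063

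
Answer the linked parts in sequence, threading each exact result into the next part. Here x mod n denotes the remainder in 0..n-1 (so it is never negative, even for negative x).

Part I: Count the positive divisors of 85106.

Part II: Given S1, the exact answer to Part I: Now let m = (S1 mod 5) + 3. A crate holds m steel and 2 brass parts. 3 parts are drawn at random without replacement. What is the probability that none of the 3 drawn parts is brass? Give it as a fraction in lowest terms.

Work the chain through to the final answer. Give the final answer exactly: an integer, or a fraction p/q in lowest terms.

5/14

Part I: 85106 = 2 * 7 * 6079; number of divisors = (1+1) * (1+1) * (1+1) = 8; answer 8
Part II: S1 = 8; m = 6; total draws C(8,3) = 56; favorable C(6,3) = 20; P = 5/14; answer 5/14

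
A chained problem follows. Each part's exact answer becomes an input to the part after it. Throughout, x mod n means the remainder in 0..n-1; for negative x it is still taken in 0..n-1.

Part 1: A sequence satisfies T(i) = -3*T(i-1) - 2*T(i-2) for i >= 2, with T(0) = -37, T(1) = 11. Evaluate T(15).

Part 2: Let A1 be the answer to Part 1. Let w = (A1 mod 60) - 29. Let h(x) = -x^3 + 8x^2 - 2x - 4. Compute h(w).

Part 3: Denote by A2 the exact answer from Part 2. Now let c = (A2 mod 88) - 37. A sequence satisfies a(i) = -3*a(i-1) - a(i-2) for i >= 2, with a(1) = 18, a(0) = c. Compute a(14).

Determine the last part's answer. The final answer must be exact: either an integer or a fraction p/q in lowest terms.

Part 1: T(2) = -3*(11) - 2*(-37) = 41; iterating: T(2)=41, T(3)=-145, T(4)=353, T(5)=-769, T(6)=1601, T(7)=-3265, T(8)=6593, T(9)=-13249, T(10)=26561, T(11)=-53185, T(12)=106433, T(13)=-212929, T(14)=425921, T(15)=-851905; answer -851905
Part 2: A1 = -851905; w = 6; -1*(6)^3 + 8*(6)^2 - 2*(6)^1 - 4 = (-216) + (288) + (-12) + (-4) = 56; answer 56
Part 3: A2 = 56; c = 19; a(2) = -3*(18) - 1*(19) = -73; iterating: a(2)=-73, a(3)=201, a(4)=-530, a(5)=1389, a(6)=-3637, a(7)=9522, a(8)=-24929, a(9)=65265, a(10)=-170866, a(11)=447333, a(12)=-1171133, a(13)=3066066, a(14)=-8027065; answer -8027065

-8027065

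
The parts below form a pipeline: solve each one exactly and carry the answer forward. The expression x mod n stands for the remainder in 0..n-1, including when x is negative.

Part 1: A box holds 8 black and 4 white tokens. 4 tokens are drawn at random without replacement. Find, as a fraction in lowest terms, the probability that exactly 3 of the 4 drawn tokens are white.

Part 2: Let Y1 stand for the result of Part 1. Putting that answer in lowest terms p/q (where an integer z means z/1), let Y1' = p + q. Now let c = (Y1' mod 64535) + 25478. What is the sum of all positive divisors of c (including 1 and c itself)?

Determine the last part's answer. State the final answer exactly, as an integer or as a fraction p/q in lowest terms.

35712

Part 1: total draws C(12,4) = 495; favorable C(4,3)*C(8,1) = 32; P = 32/495; answer 32/495
Part 2: Y1 = 32/495; threaded value p + q = 527; c = 26005; 26005 = 5 * 7 * 743; sigma = (1 + 5) * (1 + 7) * (1 + 743) = 6 * 8 * 744 = 35712; answer 35712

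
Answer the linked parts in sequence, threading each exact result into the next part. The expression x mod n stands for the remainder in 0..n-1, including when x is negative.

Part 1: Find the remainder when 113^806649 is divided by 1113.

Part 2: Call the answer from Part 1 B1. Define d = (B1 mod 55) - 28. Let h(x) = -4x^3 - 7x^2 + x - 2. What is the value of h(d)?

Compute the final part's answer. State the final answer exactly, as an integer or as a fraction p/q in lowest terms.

Part 1: squarings mod 1113: 113^1=113, 113^2=526, 113^4=652, 113^8=1051, 113^16=505, 113^32=148, 113^64=757, 113^128=967, 113^256=169, 113^512=736, 113^1024=778, 113^2048=925, 113^4096=841, 113^8192=526, 113^16384=652, 113^32768=1051, 113^65536=505, 113^131072=148, 113^262144=757, 113^524288=967; 113^806649 = 113^1 * 113^8 * 113^16 * 113^32 * 113^64 * 113^128 * 113^512 * 113^1024 * 113^2048 * 113^16384 * 113^262144 * 113^524288 = 197 (mod 1113); answer 197
Part 2: B1 = 197; d = 4; -4*(4)^3 - 7*(4)^2 + 1*(4)^1 - 2 = (-256) + (-112) + (4) + (-2) = -366; answer -366

-366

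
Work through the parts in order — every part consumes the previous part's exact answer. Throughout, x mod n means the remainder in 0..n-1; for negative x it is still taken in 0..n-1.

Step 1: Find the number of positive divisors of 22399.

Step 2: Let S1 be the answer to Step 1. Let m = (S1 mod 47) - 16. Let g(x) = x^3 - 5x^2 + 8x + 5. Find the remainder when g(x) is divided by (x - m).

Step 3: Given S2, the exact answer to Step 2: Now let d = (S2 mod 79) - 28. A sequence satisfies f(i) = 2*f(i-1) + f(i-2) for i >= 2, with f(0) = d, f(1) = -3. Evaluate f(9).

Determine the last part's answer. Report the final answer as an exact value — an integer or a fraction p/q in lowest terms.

13365

Step 1: 22399 = 13 * 1723; number of divisors = (1+1) * (1+1) = 4; answer 4
Step 2: S1 = 4; m = -12; remainder = value at the root: 1*(-12)^3 - 5*(-12)^2 + 8*(-12)^1 + 5 = (-1728) + (-720) + (-96) + (5) = -2539; answer -2539
Step 3: S2 = -2539; d = 40; f(2) = 2*(-3) + 1*(40) = 34; iterating: f(2)=34, f(3)=65, f(4)=164, f(5)=393, f(6)=950, f(7)=2293, f(8)=5536, f(9)=13365; answer 13365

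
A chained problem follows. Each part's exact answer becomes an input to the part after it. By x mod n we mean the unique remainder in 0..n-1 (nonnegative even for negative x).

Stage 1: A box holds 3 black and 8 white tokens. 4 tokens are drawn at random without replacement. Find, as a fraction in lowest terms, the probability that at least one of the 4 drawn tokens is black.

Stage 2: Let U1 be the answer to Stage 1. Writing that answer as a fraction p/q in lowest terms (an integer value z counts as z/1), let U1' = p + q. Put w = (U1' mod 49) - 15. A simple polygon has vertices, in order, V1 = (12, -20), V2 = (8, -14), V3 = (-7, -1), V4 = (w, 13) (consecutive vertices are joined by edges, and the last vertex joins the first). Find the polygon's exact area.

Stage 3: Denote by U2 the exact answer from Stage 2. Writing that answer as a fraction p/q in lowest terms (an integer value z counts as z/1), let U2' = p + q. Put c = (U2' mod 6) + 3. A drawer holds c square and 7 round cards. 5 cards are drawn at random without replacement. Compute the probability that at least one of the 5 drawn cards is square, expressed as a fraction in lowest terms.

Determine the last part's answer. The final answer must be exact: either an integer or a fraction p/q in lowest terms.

257/264

Stage 1: total draws C(11,4) = 330; complement C(8,4) = 70; favorable 330 - 70 = 260; P = 26/33; answer 26/33
Stage 2: U1 = 26/33; threaded value p + q = 59; w = -5; cross terms: (12*-14 - 8*-20)=-8, (8*-1 - -7*-14)=-106, (-7*13 - -5*-1)=-96, (-5*-20 - 12*13)=-56; twice the area = |-266| = 266; area = 133; answer 133
Stage 3: U2 = 133; threaded value p + q = 134; c = 5; total draws C(12,5) = 792; complement C(7,5) = 21; favorable 792 - 21 = 771; P = 257/264; answer 257/264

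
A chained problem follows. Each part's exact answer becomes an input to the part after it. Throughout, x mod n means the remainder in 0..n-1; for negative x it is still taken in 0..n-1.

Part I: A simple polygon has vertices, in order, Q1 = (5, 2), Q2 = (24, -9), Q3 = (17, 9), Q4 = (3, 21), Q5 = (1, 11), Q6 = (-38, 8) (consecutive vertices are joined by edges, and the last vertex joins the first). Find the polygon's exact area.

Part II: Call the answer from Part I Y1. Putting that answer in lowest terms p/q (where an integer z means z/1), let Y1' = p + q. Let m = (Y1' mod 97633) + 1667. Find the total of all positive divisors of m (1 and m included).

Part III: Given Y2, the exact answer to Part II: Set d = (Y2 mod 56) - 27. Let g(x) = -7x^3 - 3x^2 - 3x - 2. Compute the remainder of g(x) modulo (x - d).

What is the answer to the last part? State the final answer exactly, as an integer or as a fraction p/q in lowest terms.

Part I: cross terms: (5*-9 - 24*2)=-93, (24*9 - 17*-9)=369, (17*21 - 3*9)=330, (3*11 - 1*21)=12, (1*8 - -38*11)=426, (-38*2 - 5*8)=-116; twice the area = |928| = 928; area = 464; answer 464
Part II: Y1 = 464; threaded value p + q = 465; m = 2132; 2132 = 2^2 * 13 * 41; sigma = (1 + 2 + 4) * (1 + 13) * (1 + 41) = 7 * 14 * 42 = 4116; answer 4116
Part III: Y2 = 4116; d = 1; remainder = value at the root: -7*(1)^3 - 3*(1)^2 - 3*(1)^1 - 2 = (-7) + (-3) + (-3) + (-2) = -15; answer -15

-15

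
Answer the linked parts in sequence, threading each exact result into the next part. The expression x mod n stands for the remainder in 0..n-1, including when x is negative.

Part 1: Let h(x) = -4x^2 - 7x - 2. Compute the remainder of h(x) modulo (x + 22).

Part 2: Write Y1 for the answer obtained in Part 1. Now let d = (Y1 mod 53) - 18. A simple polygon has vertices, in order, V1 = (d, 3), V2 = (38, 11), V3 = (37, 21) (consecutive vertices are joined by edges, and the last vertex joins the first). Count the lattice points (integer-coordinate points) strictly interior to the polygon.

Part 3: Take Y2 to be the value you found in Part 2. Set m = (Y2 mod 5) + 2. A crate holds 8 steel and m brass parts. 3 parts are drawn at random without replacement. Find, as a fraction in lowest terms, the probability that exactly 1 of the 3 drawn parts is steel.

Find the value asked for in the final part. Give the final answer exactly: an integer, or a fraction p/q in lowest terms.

Part 1: remainder = value at the root: -4*(-22)^2 - 7*(-22)^1 - 2 = (-1936) + (154) + (-2) = -1784; answer -1784
Part 2: Y1 = -1784; d = 0; cross terms: (0*11 - 38*3)=-114, (38*21 - 37*11)=391, (37*3 - 0*21)=111; twice the area = |388| = 388; area = 194; boundary points = 2 + 1 + 1 = 4; strictly interior points = area - boundary/2 + 1 = 193; answer 193
Part 3: Y2 = 193; m = 5; total draws C(13,3) = 286; favorable C(8,1)*C(5,2) = 80; P = 40/143; answer 40/143

40/143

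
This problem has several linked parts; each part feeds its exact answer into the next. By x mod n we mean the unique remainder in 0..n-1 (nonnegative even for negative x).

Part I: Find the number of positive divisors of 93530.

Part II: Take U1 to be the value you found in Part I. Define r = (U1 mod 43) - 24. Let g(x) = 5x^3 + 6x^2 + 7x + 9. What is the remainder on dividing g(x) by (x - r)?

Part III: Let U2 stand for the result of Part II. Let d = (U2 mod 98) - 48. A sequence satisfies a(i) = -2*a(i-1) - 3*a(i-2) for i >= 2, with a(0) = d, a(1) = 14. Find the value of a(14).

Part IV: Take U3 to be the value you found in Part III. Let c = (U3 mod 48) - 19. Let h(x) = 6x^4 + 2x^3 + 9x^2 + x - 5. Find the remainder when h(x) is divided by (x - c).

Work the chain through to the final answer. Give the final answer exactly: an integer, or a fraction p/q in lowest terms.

Part I: 93530 = 2 * 5 * 47 * 199; number of divisors = (1+1) * (1+1) * (1+1) * (1+1) = 16; answer 16
Part II: U1 = 16; r = -8; remainder = value at the root: 5*(-8)^3 + 6*(-8)^2 + 7*(-8)^1 + 9 = (-2560) + (384) + (-56) + (9) = -2223; answer -2223
Part III: U2 = -2223; d = -17; a(2) = -2*(14) - 3*(-17) = 23; iterating: a(2)=23, a(3)=-88, a(4)=107, a(5)=50, a(6)=-421, a(7)=692, a(8)=-121, a(9)=-1834, a(10)=4031, a(11)=-2560, a(12)=-6973, a(13)=21626, a(14)=-22333; answer -22333
Part IV: U3 = -22333; c = 16; remainder = value at the root: 6*(16)^4 + 2*(16)^3 + 9*(16)^2 + 1*(16)^1 - 5 = (393216) + (8192) + (2304) + (16) + (-5) = 403723; answer 403723

403723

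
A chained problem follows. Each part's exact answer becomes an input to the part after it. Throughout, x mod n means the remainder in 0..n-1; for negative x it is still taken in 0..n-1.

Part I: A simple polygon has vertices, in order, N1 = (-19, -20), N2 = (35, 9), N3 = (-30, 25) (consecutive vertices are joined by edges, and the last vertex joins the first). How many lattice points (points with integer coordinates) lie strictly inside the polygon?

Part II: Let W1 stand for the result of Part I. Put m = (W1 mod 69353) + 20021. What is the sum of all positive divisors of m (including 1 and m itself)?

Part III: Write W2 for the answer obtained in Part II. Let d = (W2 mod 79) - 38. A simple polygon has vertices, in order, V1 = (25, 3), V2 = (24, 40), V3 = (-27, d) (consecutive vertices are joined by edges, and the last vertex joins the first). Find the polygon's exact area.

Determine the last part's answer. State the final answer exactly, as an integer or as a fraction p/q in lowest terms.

Part I: cross terms: (-19*9 - 35*-20)=529, (35*25 - -30*9)=1145, (-30*-20 - -19*25)=1075; twice the area = |2749| = 2749; area = 2749/2; boundary points = 1 + 1 + 1 = 3; strictly interior points = area - boundary/2 + 1 = 1374; answer 1374
Part II: W1 = 1374; m = 21395; 21395 = 5 * 11 * 389; sigma = (1 + 5) * (1 + 11) * (1 + 389) = 6 * 12 * 390 = 28080; answer 28080
Part III: W2 = 28080; d = -3; cross terms: (25*40 - 24*3)=928, (24*-3 - -27*40)=1008, (-27*3 - 25*-3)=-6; twice the area = |1930| = 1930; area = 965; answer 965

965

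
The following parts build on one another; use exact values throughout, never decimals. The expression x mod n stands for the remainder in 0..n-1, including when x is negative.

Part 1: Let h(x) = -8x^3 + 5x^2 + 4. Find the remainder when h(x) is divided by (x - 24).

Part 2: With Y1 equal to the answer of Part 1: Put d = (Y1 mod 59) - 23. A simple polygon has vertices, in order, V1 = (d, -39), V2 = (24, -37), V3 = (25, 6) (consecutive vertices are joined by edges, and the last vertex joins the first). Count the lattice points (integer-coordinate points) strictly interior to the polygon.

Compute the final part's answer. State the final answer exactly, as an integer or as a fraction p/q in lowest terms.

450

Part 1: remainder = value at the root: -8*(24)^3 + 5*(24)^2 + 4 = (-110592) + (2880) + (4) = -107708; answer -107708
Part 2: Y1 = -107708; d = 3; cross terms: (3*-37 - 24*-39)=825, (24*6 - 25*-37)=1069, (25*-39 - 3*6)=-993; twice the area = |901| = 901; area = 901/2; boundary points = 1 + 1 + 1 = 3; strictly interior points = area - boundary/2 + 1 = 450; answer 450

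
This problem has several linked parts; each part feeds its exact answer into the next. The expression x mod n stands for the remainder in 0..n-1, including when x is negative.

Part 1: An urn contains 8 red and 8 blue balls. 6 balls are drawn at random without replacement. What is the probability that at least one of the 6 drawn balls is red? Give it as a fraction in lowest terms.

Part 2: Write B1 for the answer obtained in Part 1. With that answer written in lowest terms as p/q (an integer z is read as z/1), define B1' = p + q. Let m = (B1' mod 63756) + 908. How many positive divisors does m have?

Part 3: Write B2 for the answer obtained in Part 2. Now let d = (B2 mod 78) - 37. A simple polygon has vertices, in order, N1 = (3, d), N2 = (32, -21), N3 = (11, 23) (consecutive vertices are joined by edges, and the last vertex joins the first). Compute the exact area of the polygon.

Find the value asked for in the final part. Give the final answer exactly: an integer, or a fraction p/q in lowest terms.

Part 1: total draws C(16,6) = 8008; complement C(8,6) = 28; favorable 8008 - 28 = 7980; P = 285/286; answer 285/286
Part 2: B1 = 285/286; threaded value p + q = 571; m = 1479; 1479 = 3 * 17 * 29; number of divisors = (1+1) * (1+1) * (1+1) = 8; answer 8
Part 3: B2 = 8; d = -29; cross terms: (3*-21 - 32*-29)=865, (32*23 - 11*-21)=967, (11*-29 - 3*23)=-388; twice the area = |1444| = 1444; area = 722; answer 722

722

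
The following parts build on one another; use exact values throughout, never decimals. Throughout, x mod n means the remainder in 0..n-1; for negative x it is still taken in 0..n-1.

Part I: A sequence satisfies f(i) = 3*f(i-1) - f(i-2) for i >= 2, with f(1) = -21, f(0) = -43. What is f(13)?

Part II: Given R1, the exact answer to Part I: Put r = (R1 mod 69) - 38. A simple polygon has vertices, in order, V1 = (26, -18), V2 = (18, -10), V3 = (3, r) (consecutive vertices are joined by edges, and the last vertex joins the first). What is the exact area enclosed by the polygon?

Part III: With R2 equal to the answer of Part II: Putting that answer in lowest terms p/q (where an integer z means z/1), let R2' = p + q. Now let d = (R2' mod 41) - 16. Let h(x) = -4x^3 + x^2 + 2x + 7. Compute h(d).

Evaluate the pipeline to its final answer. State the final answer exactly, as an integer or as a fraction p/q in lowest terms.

2986

Part I: f(2) = 3*(-21) - 1*(-43) = -20; iterating: f(2)=-20, f(3)=-39, f(4)=-97, f(5)=-252, f(6)=-659, f(7)=-1725, f(8)=-4516, f(9)=-11823, f(10)=-30953, f(11)=-81036, f(12)=-212155, f(13)=-555429; answer -555429
Part II: R1 = -555429; r = -17; cross terms: (26*-10 - 18*-18)=64, (18*-17 - 3*-10)=-276, (3*-18 - 26*-17)=388; twice the area = |176| = 176; area = 88; answer 88
Part III: R2 = 88; threaded value p + q = 89; d = -9; -4*(-9)^3 + 1*(-9)^2 + 2*(-9)^1 + 7 = (2916) + (81) + (-18) + (7) = 2986; answer 2986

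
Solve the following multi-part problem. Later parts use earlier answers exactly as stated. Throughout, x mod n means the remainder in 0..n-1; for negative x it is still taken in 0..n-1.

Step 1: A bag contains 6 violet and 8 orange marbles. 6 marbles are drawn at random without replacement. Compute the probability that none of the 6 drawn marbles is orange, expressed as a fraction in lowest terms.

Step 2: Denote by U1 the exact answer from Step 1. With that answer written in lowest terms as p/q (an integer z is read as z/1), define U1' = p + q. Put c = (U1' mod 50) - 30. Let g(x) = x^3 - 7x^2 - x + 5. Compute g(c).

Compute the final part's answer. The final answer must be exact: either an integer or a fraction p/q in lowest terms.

Step 1: total draws C(14,6) = 3003; favorable C(6,6) = 1; P = 1/3003; answer 1/3003
Step 2: U1 = 1/3003; threaded value p + q = 3004; c = -26; 1*(-26)^3 - 7*(-26)^2 - 1*(-26)^1 + 5 = (-17576) + (-4732) + (26) + (5) = -22277; answer -22277

-22277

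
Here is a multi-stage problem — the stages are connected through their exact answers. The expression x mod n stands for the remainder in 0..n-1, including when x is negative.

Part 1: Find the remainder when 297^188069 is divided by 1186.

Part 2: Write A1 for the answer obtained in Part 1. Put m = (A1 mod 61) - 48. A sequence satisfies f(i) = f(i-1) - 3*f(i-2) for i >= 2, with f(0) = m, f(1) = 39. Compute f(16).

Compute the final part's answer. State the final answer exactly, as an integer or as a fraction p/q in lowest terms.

169323

Part 1: squarings mod 1186: 297^1=297, 297^2=445, 297^4=1149, 297^8=183, 297^16=281, 297^32=685, 297^64=755, 297^128=745, 297^256=1163, 297^512=529, 297^1024=1131, 297^2048=653, 297^4096=635, 297^8192=1171, 297^16384=225, 297^32768=813, 297^65536=367, 297^131072=671; 297^188069 = 297^1 * 297^4 * 297^32 * 297^128 * 297^512 * 297^1024 * 297^2048 * 297^4096 * 297^16384 * 297^32768 * 297^131072 = 285 (mod 1186); answer 285
Part 2: A1 = 285; m = -7; f(2) = 1*(39) - 3*(-7) = 60; iterating: f(2)=60, f(3)=-57, f(4)=-237, f(5)=-66, f(6)=645, f(7)=843, f(8)=-1092, f(9)=-3621, f(10)=-345, f(11)=10518, f(12)=11553, f(13)=-20001, f(14)=-54660, f(15)=5343, f(16)=169323; answer 169323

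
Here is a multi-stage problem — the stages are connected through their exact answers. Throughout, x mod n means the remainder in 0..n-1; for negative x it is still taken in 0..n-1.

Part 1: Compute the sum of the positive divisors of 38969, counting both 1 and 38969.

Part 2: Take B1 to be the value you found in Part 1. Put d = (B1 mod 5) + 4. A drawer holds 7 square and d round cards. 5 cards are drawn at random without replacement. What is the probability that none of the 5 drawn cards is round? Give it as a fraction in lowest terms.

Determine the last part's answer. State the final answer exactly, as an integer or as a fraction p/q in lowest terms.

Part 1: 38969 = 7 * 19 * 293; sigma = (1 + 7) * (1 + 19) * (1 + 293) = 8 * 20 * 294 = 47040; answer 47040
Part 2: B1 = 47040; d = 4; total draws C(11,5) = 462; favorable C(7,5) = 21; P = 1/22; answer 1/22

1/22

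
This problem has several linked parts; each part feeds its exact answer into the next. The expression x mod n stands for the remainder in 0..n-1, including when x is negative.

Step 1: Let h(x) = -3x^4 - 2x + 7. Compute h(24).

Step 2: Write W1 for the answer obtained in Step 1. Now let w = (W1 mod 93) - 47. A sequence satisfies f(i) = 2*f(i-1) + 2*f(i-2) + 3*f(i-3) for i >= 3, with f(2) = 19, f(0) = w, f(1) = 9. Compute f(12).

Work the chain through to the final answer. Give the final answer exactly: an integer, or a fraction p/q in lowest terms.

-367957

Step 1: -3*(24)^4 - 2*(24)^1 + 7 = (-995328) + (-48) + (7) = -995369; answer -995369
Step 2: W1 = -995369; w = -37; f(3) = 2*(19) + 2*(9) + 3*(-37) = -55; iterating: f(3)=-55, f(4)=-45, f(5)=-143, f(6)=-541, f(7)=-1503, f(8)=-4517, f(9)=-13663, f(10)=-40869, f(11)=-122615, f(12)=-367957; answer -367957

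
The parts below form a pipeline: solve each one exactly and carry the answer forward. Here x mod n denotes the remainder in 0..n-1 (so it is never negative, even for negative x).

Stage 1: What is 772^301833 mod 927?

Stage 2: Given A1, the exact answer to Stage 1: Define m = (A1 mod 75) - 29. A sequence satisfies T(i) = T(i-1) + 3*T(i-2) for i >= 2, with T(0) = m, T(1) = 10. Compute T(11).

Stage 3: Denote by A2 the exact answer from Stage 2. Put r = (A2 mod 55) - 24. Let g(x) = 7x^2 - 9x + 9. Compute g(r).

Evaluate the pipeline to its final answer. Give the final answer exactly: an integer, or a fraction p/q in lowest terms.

1125

Stage 1: squarings mod 927: 772^1=772, 772^2=850, 772^4=367, 772^8=274, 772^16=916, 772^32=121, 772^64=736, 772^128=328, 772^256=52, 772^512=850, 772^1024=367, 772^2048=274, 772^4096=916, 772^8192=121, 772^16384=736, 772^32768=328, 772^65536=52, 772^131072=850, 772^262144=367; 772^301833 = 772^1 * 772^8 * 772^256 * 772^512 * 772^2048 * 772^4096 * 772^32768 * 772^262144 = 640 (mod 927); answer 640
Stage 2: A1 = 640; m = 11; T(2) = 1*(10) + 3*(11) = 43; iterating: T(2)=43, T(3)=73, T(4)=202, T(5)=421, T(6)=1027, T(7)=2290, T(8)=5371, T(9)=12241, T(10)=28354, T(11)=65077; answer 65077
Stage 3: A2 = 65077; r = -12; 7*(-12)^2 - 9*(-12)^1 + 9 = (1008) + (108) + (9) = 1125; answer 1125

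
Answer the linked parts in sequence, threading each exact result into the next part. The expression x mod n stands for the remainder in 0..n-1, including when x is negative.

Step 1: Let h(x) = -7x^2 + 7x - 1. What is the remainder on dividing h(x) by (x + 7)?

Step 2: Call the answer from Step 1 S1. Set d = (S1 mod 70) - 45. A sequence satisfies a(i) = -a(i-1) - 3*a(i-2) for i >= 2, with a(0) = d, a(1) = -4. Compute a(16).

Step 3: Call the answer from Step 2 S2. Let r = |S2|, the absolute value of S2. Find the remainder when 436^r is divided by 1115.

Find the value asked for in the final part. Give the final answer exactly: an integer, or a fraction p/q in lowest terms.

126

Step 1: remainder = value at the root: -7*(-7)^2 + 7*(-7)^1 - 1 = (-343) + (-49) + (-1) = -393; answer -393
Step 2: S1 = -393; d = -18; a(2) = -1*(-4) - 3*(-18) = 58; iterating: a(2)=58, a(3)=-46, a(4)=-128, a(5)=266, a(6)=118, a(7)=-916, a(8)=562, a(9)=2186, a(10)=-3872, a(11)=-2686, a(12)=14302, a(13)=-6244, a(14)=-36662, a(15)=55394, a(16)=54592; answer 54592
Step 3: S2 = 54592; r = 54592; squarings mod 1115: 436^1=436, 436^2=546, 436^4=411, 436^8=556, 436^16=281, 436^32=911, 436^64=361, 436^128=981, 436^256=116, 436^512=76, 436^1024=201, 436^2048=261, 436^4096=106, 436^8192=86, 436^16384=706, 436^32768=31; 436^54592 = 436^64 * 436^256 * 436^1024 * 436^4096 * 436^16384 * 436^32768 = 126 (mod 1115); answer 126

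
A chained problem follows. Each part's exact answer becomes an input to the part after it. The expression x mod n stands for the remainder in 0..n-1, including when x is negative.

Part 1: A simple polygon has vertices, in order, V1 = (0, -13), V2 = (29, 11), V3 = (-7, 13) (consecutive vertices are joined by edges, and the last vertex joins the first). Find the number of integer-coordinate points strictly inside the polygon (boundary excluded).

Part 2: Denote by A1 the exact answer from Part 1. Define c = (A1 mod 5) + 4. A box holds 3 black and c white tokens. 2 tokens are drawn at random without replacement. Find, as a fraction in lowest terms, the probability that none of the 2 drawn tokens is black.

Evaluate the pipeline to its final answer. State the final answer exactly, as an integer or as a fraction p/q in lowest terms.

2/7

Part 1: cross terms: (0*11 - 29*-13)=377, (29*13 - -7*11)=454, (-7*-13 - 0*13)=91; twice the area = |922| = 922; area = 461; boundary points = 1 + 2 + 1 = 4; strictly interior points = area - boundary/2 + 1 = 460; answer 460
Part 2: A1 = 460; c = 4; total draws C(7,2) = 21; favorable C(4,2) = 6; P = 2/7; answer 2/7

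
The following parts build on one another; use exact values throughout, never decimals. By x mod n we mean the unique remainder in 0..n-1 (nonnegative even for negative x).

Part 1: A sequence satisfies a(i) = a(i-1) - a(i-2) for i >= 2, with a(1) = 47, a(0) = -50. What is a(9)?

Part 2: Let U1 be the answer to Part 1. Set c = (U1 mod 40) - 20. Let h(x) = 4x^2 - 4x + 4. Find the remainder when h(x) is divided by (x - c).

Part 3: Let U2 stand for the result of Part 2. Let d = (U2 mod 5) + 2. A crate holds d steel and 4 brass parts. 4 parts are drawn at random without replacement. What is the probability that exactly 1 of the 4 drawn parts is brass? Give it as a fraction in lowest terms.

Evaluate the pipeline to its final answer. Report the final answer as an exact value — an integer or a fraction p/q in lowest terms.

Part 1: a(2) = 1*(47) - 1*(-50) = 97; iterating: a(2)=97, a(3)=50, a(4)=-47, a(5)=-97, a(6)=-50, a(7)=47, a(8)=97, a(9)=50; answer 50
Part 2: U1 = 50; c = -10; remainder = value at the root: 4*(-10)^2 - 4*(-10)^1 + 4 = (400) + (40) + (4) = 444; answer 444
Part 3: U2 = 444; d = 6; total draws C(10,4) = 210; favorable C(4,1)*C(6,3) = 80; P = 8/21; answer 8/21

8/21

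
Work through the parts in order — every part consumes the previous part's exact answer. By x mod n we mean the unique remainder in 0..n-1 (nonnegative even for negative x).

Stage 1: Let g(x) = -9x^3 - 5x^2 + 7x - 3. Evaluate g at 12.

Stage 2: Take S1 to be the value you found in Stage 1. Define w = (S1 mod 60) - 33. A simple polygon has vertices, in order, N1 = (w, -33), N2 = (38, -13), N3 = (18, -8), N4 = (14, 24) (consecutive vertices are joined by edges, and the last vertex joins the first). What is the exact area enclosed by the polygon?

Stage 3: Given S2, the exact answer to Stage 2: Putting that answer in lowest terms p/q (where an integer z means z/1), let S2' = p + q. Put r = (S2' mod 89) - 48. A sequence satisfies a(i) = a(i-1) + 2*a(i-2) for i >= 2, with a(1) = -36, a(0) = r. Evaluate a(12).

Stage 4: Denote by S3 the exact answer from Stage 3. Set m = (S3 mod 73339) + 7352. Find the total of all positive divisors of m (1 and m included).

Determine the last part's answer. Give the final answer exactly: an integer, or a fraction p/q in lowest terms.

Stage 1: -9*(12)^3 - 5*(12)^2 + 7*(12)^1 - 3 = (-15552) + (-720) + (84) + (-3) = -16191; answer -16191
Stage 2: S1 = -16191; w = -24; cross terms: (-24*-13 - 38*-33)=1566, (38*-8 - 18*-13)=-70, (18*24 - 14*-8)=544, (14*-33 - -24*24)=114; twice the area = |2154| = 2154; area = 1077; answer 1077
Stage 3: S2 = 1077; threaded value p + q = 1078; r = -38; a(2) = 1*(-36) + 2*(-38) = -112; iterating: a(2)=-112, a(3)=-184, a(4)=-408, a(5)=-776, a(6)=-1592, a(7)=-3144, a(8)=-6328, a(9)=-12616, a(10)=-25272, a(11)=-50504, a(12)=-101048; answer -101048
Stage 4: S3 = -101048; m = 52982; 52982 = 2 * 59 * 449; sigma = (1 + 2) * (1 + 59) * (1 + 449) = 3 * 60 * 450 = 81000; answer 81000

81000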